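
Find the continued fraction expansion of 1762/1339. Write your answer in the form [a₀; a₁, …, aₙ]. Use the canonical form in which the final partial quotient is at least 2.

Repeatedly divide and take the remainder:
1762 = 1·1339 + 423, so a_0 = 1
1339 = 3·423 + 70, so a_1 = 3
423 = 6·70 + 3, so a_2 = 6
70 = 23·3 + 1, so a_3 = 23
3 = 3·1 + 0, so a_4 = 3

[1; 3, 6, 23, 3]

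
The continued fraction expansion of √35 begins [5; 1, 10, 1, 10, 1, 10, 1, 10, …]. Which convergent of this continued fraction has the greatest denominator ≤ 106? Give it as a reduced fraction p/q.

71/12

List convergents until the denominator exceeds the bound:
a_0 = 5: 5/1  (≤ bound)
a_1 = 1: 6/1  (≤ bound)
a_2 = 10: 65/11  (≤ bound)
a_3 = 1: 71/12  (≤ bound)
a_4 = 10: 775/131  (> 106, stop)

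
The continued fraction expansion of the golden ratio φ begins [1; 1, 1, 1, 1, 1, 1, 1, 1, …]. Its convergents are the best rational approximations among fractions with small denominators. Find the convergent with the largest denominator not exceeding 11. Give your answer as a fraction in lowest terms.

13/8

List convergents until the denominator exceeds the bound:
a_0 = 1: 1/1  (≤ bound)
a_1 = 1: 2/1  (≤ bound)
a_2 = 1: 3/2  (≤ bound)
a_3 = 1: 5/3  (≤ bound)
a_4 = 1: 8/5  (≤ bound)
a_5 = 1: 13/8  (≤ bound)
a_6 = 1: 21/13  (> 11, stop)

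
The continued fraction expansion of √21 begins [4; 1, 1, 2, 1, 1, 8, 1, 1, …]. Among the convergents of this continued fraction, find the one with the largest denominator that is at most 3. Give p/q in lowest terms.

a_0 = 4: 4/1  (≤ bound)
a_1 = 1: 5/1  (≤ bound)
a_2 = 1: 9/2  (≤ bound)
a_3 = 2: 23/5  (> 3, stop)

9/2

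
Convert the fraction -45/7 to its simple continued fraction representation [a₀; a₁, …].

Run the Euclidean algorithm, recording each quotient:
-45 = -7·7 + 4, so a_0 = -7
7 = 1·4 + 3, so a_1 = 1
4 = 1·3 + 1, so a_2 = 1
3 = 3·1 + 0, so a_3 = 3

[-7; 1, 1, 3]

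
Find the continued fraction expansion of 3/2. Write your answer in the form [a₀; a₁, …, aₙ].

[1; 2]

⌊3/2⌋ = 1, remainder 1
⌊2/1⌋ = 2, remainder 0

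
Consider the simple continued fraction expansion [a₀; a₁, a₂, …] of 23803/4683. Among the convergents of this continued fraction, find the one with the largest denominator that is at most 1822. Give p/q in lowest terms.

a_0 = 5: 5/1  (≤ bound)
a_1 = 12: 61/12  (≤ bound)
a_2 = 14: 859/169  (≤ bound)
a_3 = 2: 1779/350  (≤ bound)
a_4 = 1: 2638/519  (≤ bound)
a_5 = 2: 7055/1388  (≤ bound)
a_6 = 3: 23803/4683  (> 1822, stop)

7055/1388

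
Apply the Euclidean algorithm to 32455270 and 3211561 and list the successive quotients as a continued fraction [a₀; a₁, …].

[10; 9, 2, 5, 12, 55, 46]

32455270 ÷ 3211561 → quotient 10, remainder 339660
3211561 ÷ 339660 → quotient 9, remainder 154621
339660 ÷ 154621 → quotient 2, remainder 30418
154621 ÷ 30418 → quotient 5, remainder 2531
30418 ÷ 2531 → quotient 12, remainder 46
2531 ÷ 46 → quotient 55, remainder 1
46 ÷ 1 → quotient 46, remainder 0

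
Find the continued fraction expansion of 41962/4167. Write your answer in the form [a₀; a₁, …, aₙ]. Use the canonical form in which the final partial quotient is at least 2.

⌊41962/4167⌋ = 10, remainder 292
⌊4167/292⌋ = 14, remainder 79
⌊292/79⌋ = 3, remainder 55
⌊79/55⌋ = 1, remainder 24
⌊55/24⌋ = 2, remainder 7
⌊24/7⌋ = 3, remainder 3
⌊7/3⌋ = 2, remainder 1
⌊3/1⌋ = 3, remainder 0

[10; 14, 3, 1, 2, 3, 2, 3]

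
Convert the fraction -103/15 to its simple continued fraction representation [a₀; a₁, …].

⌊-103/15⌋ = -7, remainder 2
⌊15/2⌋ = 7, remainder 1
⌊2/1⌋ = 2, remainder 0

[-7; 7, 2]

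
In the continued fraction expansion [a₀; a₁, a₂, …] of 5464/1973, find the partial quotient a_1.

5464 = 2·1973 + 1518, so a_0 = 2
1973 = 1·1518 + 455, so a_1 = 1

1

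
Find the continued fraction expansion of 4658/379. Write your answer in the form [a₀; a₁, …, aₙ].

4658 = 12·379 + 110, so a_0 = 12
379 = 3·110 + 49, so a_1 = 3
110 = 2·49 + 12, so a_2 = 2
49 = 4·12 + 1, so a_3 = 4
12 = 12·1 + 0, so a_4 = 12

[12; 3, 2, 4, 12]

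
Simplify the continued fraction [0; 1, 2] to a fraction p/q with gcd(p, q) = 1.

a_0 = 0: 0/1
a_1 = 1: 1/1
a_2 = 2: 2/3

2/3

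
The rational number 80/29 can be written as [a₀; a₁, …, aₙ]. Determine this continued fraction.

[2; 1, 3, 7]

80 = 2·29 + 22, so a_0 = 2
29 = 1·22 + 7, so a_1 = 1
22 = 3·7 + 1, so a_2 = 3
7 = 7·1 + 0, so a_3 = 7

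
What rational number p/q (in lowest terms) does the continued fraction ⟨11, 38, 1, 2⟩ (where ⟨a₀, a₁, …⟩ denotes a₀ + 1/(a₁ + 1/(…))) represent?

Work from the innermost term outward:
Start with 2.
1 + 1/(2/1) = 1 + 1/2 = 3/2
38 + 1/(3/2) = 38 + 2/3 = 116/3
11 + 1/(116/3) = 11 + 3/116 = 1279/116

1279/116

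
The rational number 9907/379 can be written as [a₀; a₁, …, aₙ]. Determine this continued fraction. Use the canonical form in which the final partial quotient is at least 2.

[26; 7, 6, 1, 1, 1, 2]

Repeatedly divide and take the remainder:
⌊9907/379⌋ = 26, remainder 53
⌊379/53⌋ = 7, remainder 8
⌊53/8⌋ = 6, remainder 5
⌊8/5⌋ = 1, remainder 3
⌊5/3⌋ = 1, remainder 2
⌊3/2⌋ = 1, remainder 1
⌊2/1⌋ = 2, remainder 0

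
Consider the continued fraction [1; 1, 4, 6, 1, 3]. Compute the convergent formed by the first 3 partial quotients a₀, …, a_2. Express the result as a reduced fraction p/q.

9/5

Build up convergents one term at a time:
a_0 = 1: 1/1
a_1 = 1: 2/1
a_2 = 4: 9/5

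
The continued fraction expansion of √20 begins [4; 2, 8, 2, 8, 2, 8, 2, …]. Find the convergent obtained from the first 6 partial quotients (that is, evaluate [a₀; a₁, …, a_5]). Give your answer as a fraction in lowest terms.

Start with 2.
8 + 1/(2/1) = 8 + 1/2 = 17/2
2 + 1/(17/2) = 2 + 2/17 = 36/17
8 + 1/(36/17) = 8 + 17/36 = 305/36
2 + 1/(305/36) = 2 + 36/305 = 646/305
4 + 1/(646/305) = 4 + 305/646 = 2889/646

2889/646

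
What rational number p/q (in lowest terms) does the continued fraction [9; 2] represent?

19/2

a_0 = 9: 9/1
a_1 = 2: 19/2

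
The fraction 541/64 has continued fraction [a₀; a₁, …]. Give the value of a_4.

541 = 8·64 + 29, so a_0 = 8
64 = 2·29 + 6, so a_1 = 2
29 = 4·6 + 5, so a_2 = 4
6 = 1·5 + 1, so a_3 = 1
5 = 5·1 + 0, so a_4 = 5

5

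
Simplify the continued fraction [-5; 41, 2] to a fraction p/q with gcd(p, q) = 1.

-413/83

Collapse the nested fraction from the inside out:
Start with 2.
41 + 1/(2/1) = 41 + 1/2 = 83/2
-5 + 1/(83/2) = -5 + 2/83 = -413/83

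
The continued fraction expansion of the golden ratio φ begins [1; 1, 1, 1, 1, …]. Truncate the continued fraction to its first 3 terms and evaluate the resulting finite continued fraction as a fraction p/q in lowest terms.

3/2

Start with 1.
1 + 1/(1/1) = 1 + 1/1 = 2/1
1 + 1/(2/1) = 1 + 1/2 = 3/2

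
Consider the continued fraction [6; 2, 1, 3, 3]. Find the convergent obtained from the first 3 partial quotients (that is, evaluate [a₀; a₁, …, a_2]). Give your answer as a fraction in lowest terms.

19/3

a_0 = 6: 6/1
a_1 = 2: 13/2
a_2 = 1: 19/3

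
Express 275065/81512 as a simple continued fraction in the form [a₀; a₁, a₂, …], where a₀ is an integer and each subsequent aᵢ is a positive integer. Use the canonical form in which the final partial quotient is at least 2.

[3; 2, 1, 2, 33, 7, 14, 3]

Repeatedly divide and take the remainder:
275065 ÷ 81512 → quotient 3, remainder 30529
81512 ÷ 30529 → quotient 2, remainder 20454
30529 ÷ 20454 → quotient 1, remainder 10075
20454 ÷ 10075 → quotient 2, remainder 304
10075 ÷ 304 → quotient 33, remainder 43
304 ÷ 43 → quotient 7, remainder 3
43 ÷ 3 → quotient 14, remainder 1
3 ÷ 1 → quotient 3, remainder 0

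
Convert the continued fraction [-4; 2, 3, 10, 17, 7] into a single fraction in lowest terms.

-31015/8689

Work from the innermost term outward:
Start with 7.
17 + 1/(7/1) = 17 + 1/7 = 120/7
10 + 1/(120/7) = 10 + 7/120 = 1207/120
3 + 1/(1207/120) = 3 + 120/1207 = 3741/1207
2 + 1/(3741/1207) = 2 + 1207/3741 = 8689/3741
-4 + 1/(8689/3741) = -4 + 3741/8689 = -31015/8689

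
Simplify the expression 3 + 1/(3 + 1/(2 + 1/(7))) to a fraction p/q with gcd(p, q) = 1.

171/52

Start with 7.
2 + 1/(7/1) = 2 + 1/7 = 15/7
3 + 1/(15/7) = 3 + 7/15 = 52/15
3 + 1/(52/15) = 3 + 15/52 = 171/52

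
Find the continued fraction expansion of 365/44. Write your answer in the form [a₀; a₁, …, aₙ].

[8; 3, 2, 1, 1, 2]

365 ÷ 44 → quotient 8, remainder 13
44 ÷ 13 → quotient 3, remainder 5
13 ÷ 5 → quotient 2, remainder 3
5 ÷ 3 → quotient 1, remainder 2
3 ÷ 2 → quotient 1, remainder 1
2 ÷ 1 → quotient 2, remainder 0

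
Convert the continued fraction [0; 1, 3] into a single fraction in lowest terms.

3/4

Work from the innermost term outward:
Start with 3.
1 + 1/(3/1) = 1 + 1/3 = 4/3
0 + 1/(4/3) = 0 + 3/4 = 3/4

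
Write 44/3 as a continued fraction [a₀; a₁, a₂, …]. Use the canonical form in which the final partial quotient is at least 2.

[14; 1, 2]

44 ÷ 3 → quotient 14, remainder 2
3 ÷ 2 → quotient 1, remainder 1
2 ÷ 1 → quotient 2, remainder 0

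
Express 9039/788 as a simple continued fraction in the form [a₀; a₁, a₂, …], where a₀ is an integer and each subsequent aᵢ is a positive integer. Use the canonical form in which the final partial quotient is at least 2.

[11; 2, 8, 15, 3]

9039 ÷ 788 → quotient 11, remainder 371
788 ÷ 371 → quotient 2, remainder 46
371 ÷ 46 → quotient 8, remainder 3
46 ÷ 3 → quotient 15, remainder 1
3 ÷ 1 → quotient 3, remainder 0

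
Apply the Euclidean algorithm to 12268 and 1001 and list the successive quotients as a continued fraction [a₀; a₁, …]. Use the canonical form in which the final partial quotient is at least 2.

12268 = 12·1001 + 256, so a_0 = 12
1001 = 3·256 + 233, so a_1 = 3
256 = 1·233 + 23, so a_2 = 1
233 = 10·23 + 3, so a_3 = 10
23 = 7·3 + 2, so a_4 = 7
3 = 1·2 + 1, so a_5 = 1
2 = 2·1 + 0, so a_6 = 2

[12; 3, 1, 10, 7, 1, 2]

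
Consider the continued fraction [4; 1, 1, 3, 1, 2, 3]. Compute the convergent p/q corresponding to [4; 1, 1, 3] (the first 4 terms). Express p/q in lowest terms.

a_0 = 4: 4/1
a_1 = 1: 5/1
a_2 = 1: 9/2
a_3 = 3: 32/7

32/7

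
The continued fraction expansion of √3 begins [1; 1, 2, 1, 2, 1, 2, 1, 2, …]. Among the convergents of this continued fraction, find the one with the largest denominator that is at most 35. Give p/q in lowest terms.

26/15

a_0 = 1: 1/1  (≤ bound)
a_1 = 1: 2/1  (≤ bound)
a_2 = 2: 5/3  (≤ bound)
a_3 = 1: 7/4  (≤ bound)
a_4 = 2: 19/11  (≤ bound)
a_5 = 1: 26/15  (≤ bound)
a_6 = 2: 71/41  (> 35, stop)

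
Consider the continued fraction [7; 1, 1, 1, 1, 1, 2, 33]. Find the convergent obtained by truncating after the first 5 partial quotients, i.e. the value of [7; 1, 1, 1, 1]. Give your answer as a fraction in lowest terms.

Compute successive convergents:
a_0 = 7: 7/1
a_1 = 1: 8/1
a_2 = 1: 15/2
a_3 = 1: 23/3
a_4 = 1: 38/5

38/5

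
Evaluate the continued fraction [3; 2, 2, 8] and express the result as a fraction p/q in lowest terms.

Start with 8.
2 + 1/(8/1) = 2 + 1/8 = 17/8
2 + 1/(17/8) = 2 + 8/17 = 42/17
3 + 1/(42/17) = 3 + 17/42 = 143/42

143/42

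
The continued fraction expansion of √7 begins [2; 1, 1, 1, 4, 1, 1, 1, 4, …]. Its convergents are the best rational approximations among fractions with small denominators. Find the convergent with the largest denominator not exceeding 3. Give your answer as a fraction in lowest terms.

8/3

List convergents until the denominator exceeds the bound:
a_0 = 2: 2/1  (≤ bound)
a_1 = 1: 3/1  (≤ bound)
a_2 = 1: 5/2  (≤ bound)
a_3 = 1: 8/3  (≤ bound)
a_4 = 4: 37/14  (> 3, stop)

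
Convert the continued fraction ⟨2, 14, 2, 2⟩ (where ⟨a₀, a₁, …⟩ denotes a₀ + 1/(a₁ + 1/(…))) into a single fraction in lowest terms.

Work from the innermost term outward:
Start with 2.
2 + 1/(2/1) = 2 + 1/2 = 5/2
14 + 1/(5/2) = 14 + 2/5 = 72/5
2 + 1/(72/5) = 2 + 5/72 = 149/72

149/72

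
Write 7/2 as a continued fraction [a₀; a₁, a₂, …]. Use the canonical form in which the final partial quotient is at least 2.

[3; 2]

Apply division with remainder until the remainder is 0:
7 ÷ 2 → quotient 3, remainder 1
2 ÷ 1 → quotient 2, remainder 0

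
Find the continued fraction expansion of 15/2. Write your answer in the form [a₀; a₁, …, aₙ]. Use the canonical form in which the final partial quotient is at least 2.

15 = 7·2 + 1, so a_0 = 7
2 = 2·1 + 0, so a_1 = 2

[7; 2]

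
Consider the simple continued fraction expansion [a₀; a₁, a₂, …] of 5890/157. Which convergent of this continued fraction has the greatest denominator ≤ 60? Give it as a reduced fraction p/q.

a_0 = 37: 37/1  (≤ bound)
a_1 = 1: 38/1  (≤ bound)
a_2 = 1: 75/2  (≤ bound)
a_3 = 15: 1163/31  (≤ bound)
a_4 = 5: 5890/157  (> 60, stop)

1163/31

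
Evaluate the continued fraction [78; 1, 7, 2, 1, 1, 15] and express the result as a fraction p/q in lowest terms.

51667/655

Start with 15.
1 + 1/(15/1) = 1 + 1/15 = 16/15
1 + 1/(16/15) = 1 + 15/16 = 31/16
2 + 1/(31/16) = 2 + 16/31 = 78/31
7 + 1/(78/31) = 7 + 31/78 = 577/78
1 + 1/(577/78) = 1 + 78/577 = 655/577
78 + 1/(655/577) = 78 + 577/655 = 51667/655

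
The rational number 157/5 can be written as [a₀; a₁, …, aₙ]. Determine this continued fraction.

157 ÷ 5 → quotient 31, remainder 2
5 ÷ 2 → quotient 2, remainder 1
2 ÷ 1 → quotient 2, remainder 0

[31; 2, 2]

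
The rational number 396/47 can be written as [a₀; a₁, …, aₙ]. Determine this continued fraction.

Apply division with remainder until the remainder is 0:
396 ÷ 47 → quotient 8, remainder 20
47 ÷ 20 → quotient 2, remainder 7
20 ÷ 7 → quotient 2, remainder 6
7 ÷ 6 → quotient 1, remainder 1
6 ÷ 1 → quotient 6, remainder 0

[8; 2, 2, 1, 6]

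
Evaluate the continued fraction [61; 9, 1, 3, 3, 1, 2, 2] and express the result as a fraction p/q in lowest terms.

Starting at the tail and folding back:
Start with 2.
2 + 1/(2/1) = 2 + 1/2 = 5/2
1 + 1/(5/2) = 1 + 2/5 = 7/5
3 + 1/(7/5) = 3 + 5/7 = 26/7
3 + 1/(26/7) = 3 + 7/26 = 85/26
1 + 1/(85/26) = 1 + 26/85 = 111/85
9 + 1/(111/85) = 9 + 85/111 = 1084/111
61 + 1/(1084/111) = 61 + 111/1084 = 66235/1084

66235/1084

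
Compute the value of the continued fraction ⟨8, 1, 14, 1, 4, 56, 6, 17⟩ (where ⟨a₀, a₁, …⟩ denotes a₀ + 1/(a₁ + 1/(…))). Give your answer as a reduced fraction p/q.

a_0 = 8: 8/1
a_1 = 1: 9/1
a_2 = 14: 134/15
a_3 = 1: 143/16
a_4 = 4: 706/79
a_5 = 56: 39679/4440
a_6 = 6: 238780/26719
a_7 = 17: 4098939/458663

4098939/458663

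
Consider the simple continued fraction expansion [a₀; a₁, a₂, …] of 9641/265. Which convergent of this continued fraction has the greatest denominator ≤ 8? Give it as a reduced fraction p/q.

291/8

a_0 = 36: 36/1  (≤ bound)
a_1 = 2: 73/2  (≤ bound)
a_2 = 1: 109/3  (≤ bound)
a_3 = 1: 182/5  (≤ bound)
a_4 = 1: 291/8  (≤ bound)
a_5 = 1: 473/13  (> 8, stop)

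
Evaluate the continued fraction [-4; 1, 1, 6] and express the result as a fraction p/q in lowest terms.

-45/13

a_0 = -4: -4/1
a_1 = 1: -3/1
a_2 = 1: -7/2
a_3 = 6: -45/13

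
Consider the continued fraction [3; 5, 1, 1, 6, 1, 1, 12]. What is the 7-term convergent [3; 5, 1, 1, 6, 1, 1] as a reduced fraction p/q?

493/155

Build up convergents one term at a time:
a_0 = 3: 3/1
a_1 = 5: 16/5
a_2 = 1: 19/6
a_3 = 1: 35/11
a_4 = 6: 229/72
a_5 = 1: 264/83
a_6 = 1: 493/155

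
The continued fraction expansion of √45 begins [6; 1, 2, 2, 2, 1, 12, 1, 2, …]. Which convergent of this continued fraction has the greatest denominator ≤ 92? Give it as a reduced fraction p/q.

a_0 = 6: 6/1  (≤ bound)
a_1 = 1: 7/1  (≤ bound)
a_2 = 2: 20/3  (≤ bound)
a_3 = 2: 47/7  (≤ bound)
a_4 = 2: 114/17  (≤ bound)
a_5 = 1: 161/24  (≤ bound)
a_6 = 12: 2046/305  (> 92, stop)

161/24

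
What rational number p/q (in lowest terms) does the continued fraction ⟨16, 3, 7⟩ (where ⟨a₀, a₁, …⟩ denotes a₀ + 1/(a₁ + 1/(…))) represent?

a_0 = 16: 16/1
a_1 = 3: 49/3
a_2 = 7: 359/22

359/22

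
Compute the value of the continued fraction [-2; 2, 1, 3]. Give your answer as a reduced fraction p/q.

-18/11

Build up convergents one term at a time:
a_0 = -2: -2/1
a_1 = 2: -3/2
a_2 = 1: -5/3
a_3 = 3: -18/11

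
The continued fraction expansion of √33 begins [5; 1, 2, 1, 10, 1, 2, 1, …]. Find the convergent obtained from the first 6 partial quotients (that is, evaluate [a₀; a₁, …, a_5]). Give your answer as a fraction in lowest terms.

a_0 = 5: 5/1
a_1 = 1: 6/1
a_2 = 2: 17/3
a_3 = 1: 23/4
a_4 = 10: 247/43
a_5 = 1: 270/47

270/47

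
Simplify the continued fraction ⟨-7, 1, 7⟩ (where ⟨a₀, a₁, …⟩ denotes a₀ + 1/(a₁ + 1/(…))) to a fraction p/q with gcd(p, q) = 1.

-49/8

Compute successive convergents:
a_0 = -7: -7/1
a_1 = 1: -6/1
a_2 = 7: -49/8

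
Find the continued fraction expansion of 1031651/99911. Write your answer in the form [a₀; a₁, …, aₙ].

Run the Euclidean algorithm, recording each quotient:
1031651 = 10·99911 + 32541, so a_0 = 10
99911 = 3·32541 + 2288, so a_1 = 3
32541 = 14·2288 + 509, so a_2 = 14
2288 = 4·509 + 252, so a_3 = 4
509 = 2·252 + 5, so a_4 = 2
252 = 50·5 + 2, so a_5 = 50
5 = 2·2 + 1, so a_6 = 2
2 = 2·1 + 0, so a_7 = 2

[10; 3, 14, 4, 2, 50, 2, 2]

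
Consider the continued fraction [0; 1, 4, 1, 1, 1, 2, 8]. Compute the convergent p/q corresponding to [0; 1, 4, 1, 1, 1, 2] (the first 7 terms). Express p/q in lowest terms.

37/45

Start with 2.
1 + 1/(2/1) = 1 + 1/2 = 3/2
1 + 1/(3/2) = 1 + 2/3 = 5/3
1 + 1/(5/3) = 1 + 3/5 = 8/5
4 + 1/(8/5) = 4 + 5/8 = 37/8
1 + 1/(37/8) = 1 + 8/37 = 45/37
0 + 1/(45/37) = 0 + 37/45 = 37/45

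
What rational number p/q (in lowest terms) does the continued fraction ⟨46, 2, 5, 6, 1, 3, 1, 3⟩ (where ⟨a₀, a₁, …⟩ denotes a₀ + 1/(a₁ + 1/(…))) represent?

67686/1457

a_0 = 46: 46/1
a_1 = 2: 93/2
a_2 = 5: 511/11
a_3 = 6: 3159/68
a_4 = 1: 3670/79
a_5 = 3: 14169/305
a_6 = 1: 17839/384
a_7 = 3: 67686/1457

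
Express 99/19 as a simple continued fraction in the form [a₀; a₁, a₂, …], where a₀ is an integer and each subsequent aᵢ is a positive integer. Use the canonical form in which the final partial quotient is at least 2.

[5; 4, 1, 3]

99 = 5·19 + 4, so a_0 = 5
19 = 4·4 + 3, so a_1 = 4
4 = 1·3 + 1, so a_2 = 1
3 = 3·1 + 0, so a_3 = 3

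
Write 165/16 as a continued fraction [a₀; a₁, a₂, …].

165 = 10·16 + 5, so a_0 = 10
16 = 3·5 + 1, so a_1 = 3
5 = 5·1 + 0, so a_2 = 5

[10; 3, 5]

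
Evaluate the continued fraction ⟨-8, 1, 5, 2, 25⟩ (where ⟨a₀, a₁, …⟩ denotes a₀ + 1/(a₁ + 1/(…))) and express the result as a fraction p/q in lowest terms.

-2368/331

Use the convergent recurrence hₖ = aₖ·hₖ₋₁ + hₖ₋₂ (and likewise for the denominators kₖ):
a_0 = -8: -8/1
a_1 = 1: -7/1
a_2 = 5: -43/6
a_3 = 2: -93/13
a_4 = 25: -2368/331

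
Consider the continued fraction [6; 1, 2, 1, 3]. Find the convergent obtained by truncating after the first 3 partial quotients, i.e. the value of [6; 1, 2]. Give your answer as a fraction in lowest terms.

20/3

Use the convergent recurrence hₖ = aₖ·hₖ₋₁ + hₖ₋₂ (and likewise for the denominators kₖ):
a_0 = 6: 6/1
a_1 = 1: 7/1
a_2 = 2: 20/3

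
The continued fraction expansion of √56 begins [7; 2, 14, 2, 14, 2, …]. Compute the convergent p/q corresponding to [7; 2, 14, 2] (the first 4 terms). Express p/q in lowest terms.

Start with 2.
14 + 1/(2/1) = 14 + 1/2 = 29/2
2 + 1/(29/2) = 2 + 2/29 = 60/29
7 + 1/(60/29) = 7 + 29/60 = 449/60

449/60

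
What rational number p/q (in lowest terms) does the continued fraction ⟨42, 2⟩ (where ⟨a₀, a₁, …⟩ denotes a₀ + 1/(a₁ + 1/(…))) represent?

85/2

Start with 2.
42 + 1/(2/1) = 42 + 1/2 = 85/2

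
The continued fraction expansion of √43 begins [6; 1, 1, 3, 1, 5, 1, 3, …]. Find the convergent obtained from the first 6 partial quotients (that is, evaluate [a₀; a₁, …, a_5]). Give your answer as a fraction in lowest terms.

341/52

Use the convergent recurrence hₖ = aₖ·hₖ₋₁ + hₖ₋₂ (and likewise for the denominators kₖ):
a_0 = 6: 6/1
a_1 = 1: 7/1
a_2 = 1: 13/2
a_3 = 3: 46/7
a_4 = 1: 59/9
a_5 = 5: 341/52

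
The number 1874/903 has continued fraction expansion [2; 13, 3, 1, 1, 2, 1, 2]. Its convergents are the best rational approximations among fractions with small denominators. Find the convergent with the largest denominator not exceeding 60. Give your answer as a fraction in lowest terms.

110/53

a_0 = 2: 2/1  (≤ bound)
a_1 = 13: 27/13  (≤ bound)
a_2 = 3: 83/40  (≤ bound)
a_3 = 1: 110/53  (≤ bound)
a_4 = 1: 193/93  (> 60, stop)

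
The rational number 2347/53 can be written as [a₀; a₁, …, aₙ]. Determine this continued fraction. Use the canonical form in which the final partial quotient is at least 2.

Run the Euclidean algorithm, recording each quotient:
2347 = 44·53 + 15, so a_0 = 44
53 = 3·15 + 8, so a_1 = 3
15 = 1·8 + 7, so a_2 = 1
8 = 1·7 + 1, so a_3 = 1
7 = 7·1 + 0, so a_4 = 7

[44; 3, 1, 1, 7]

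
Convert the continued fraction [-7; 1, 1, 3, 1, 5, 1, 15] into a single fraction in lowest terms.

Start with 15.
1 + 1/(15/1) = 1 + 1/15 = 16/15
5 + 1/(16/15) = 5 + 15/16 = 95/16
1 + 1/(95/16) = 1 + 16/95 = 111/95
3 + 1/(111/95) = 3 + 95/111 = 428/111
1 + 1/(428/111) = 1 + 111/428 = 539/428
1 + 1/(539/428) = 1 + 428/539 = 967/539
-7 + 1/(967/539) = -7 + 539/967 = -6230/967

-6230/967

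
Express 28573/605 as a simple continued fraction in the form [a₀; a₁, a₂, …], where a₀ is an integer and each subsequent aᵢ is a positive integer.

⌊28573/605⌋ = 47, remainder 138
⌊605/138⌋ = 4, remainder 53
⌊138/53⌋ = 2, remainder 32
⌊53/32⌋ = 1, remainder 21
⌊32/21⌋ = 1, remainder 11
⌊21/11⌋ = 1, remainder 10
⌊11/10⌋ = 1, remainder 1
⌊10/1⌋ = 10, remainder 0

[47; 4, 2, 1, 1, 1, 1, 10]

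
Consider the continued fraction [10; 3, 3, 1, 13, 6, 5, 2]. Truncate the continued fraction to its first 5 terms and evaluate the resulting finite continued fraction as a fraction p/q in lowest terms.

Start with 13.
1 + 1/(13/1) = 1 + 1/13 = 14/13
3 + 1/(14/13) = 3 + 13/14 = 55/14
3 + 1/(55/14) = 3 + 14/55 = 179/55
10 + 1/(179/55) = 10 + 55/179 = 1845/179

1845/179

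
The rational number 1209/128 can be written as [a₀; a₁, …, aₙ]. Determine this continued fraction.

1209 ÷ 128 → quotient 9, remainder 57
128 ÷ 57 → quotient 2, remainder 14
57 ÷ 14 → quotient 4, remainder 1
14 ÷ 1 → quotient 14, remainder 0

[9; 2, 4, 14]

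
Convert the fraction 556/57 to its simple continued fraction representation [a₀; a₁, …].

⌊556/57⌋ = 9, remainder 43
⌊57/43⌋ = 1, remainder 14
⌊43/14⌋ = 3, remainder 1
⌊14/1⌋ = 14, remainder 0

[9; 1, 3, 14]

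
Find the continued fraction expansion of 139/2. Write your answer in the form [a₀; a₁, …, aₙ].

139 ÷ 2 → quotient 69, remainder 1
2 ÷ 1 → quotient 2, remainder 0

[69; 2]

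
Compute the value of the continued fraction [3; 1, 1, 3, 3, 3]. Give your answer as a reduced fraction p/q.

Build up convergents one term at a time:
a_0 = 3: 3/1
a_1 = 1: 4/1
a_2 = 1: 7/2
a_3 = 3: 25/7
a_4 = 3: 82/23
a_5 = 3: 271/76

271/76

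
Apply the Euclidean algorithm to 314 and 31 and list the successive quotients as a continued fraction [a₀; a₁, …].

⌊314/31⌋ = 10, remainder 4
⌊31/4⌋ = 7, remainder 3
⌊4/3⌋ = 1, remainder 1
⌊3/1⌋ = 3, remainder 0

[10; 7, 1, 3]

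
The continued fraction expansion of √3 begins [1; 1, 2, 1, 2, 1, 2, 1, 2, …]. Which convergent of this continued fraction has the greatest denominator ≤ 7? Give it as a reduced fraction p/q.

7/4

a_0 = 1: 1/1  (≤ bound)
a_1 = 1: 2/1  (≤ bound)
a_2 = 2: 5/3  (≤ bound)
a_3 = 1: 7/4  (≤ bound)
a_4 = 2: 19/11  (> 7, stop)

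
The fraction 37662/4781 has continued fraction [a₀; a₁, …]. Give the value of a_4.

37662 ÷ 4781 → quotient 7, remainder 4195
4781 ÷ 4195 → quotient 1, remainder 586
4195 ÷ 586 → quotient 7, remainder 93
586 ÷ 93 → quotient 6, remainder 28
93 ÷ 28 → quotient 3, remainder 9

3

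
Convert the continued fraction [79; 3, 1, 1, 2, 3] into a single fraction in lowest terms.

Start with 3.
2 + 1/(3/1) = 2 + 1/3 = 7/3
1 + 1/(7/3) = 1 + 3/7 = 10/7
1 + 1/(10/7) = 1 + 7/10 = 17/10
3 + 1/(17/10) = 3 + 10/17 = 61/17
79 + 1/(61/17) = 79 + 17/61 = 4836/61

4836/61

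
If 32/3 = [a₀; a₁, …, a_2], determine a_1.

32 ÷ 3 → quotient 10, remainder 2
3 ÷ 2 → quotient 1, remainder 1

1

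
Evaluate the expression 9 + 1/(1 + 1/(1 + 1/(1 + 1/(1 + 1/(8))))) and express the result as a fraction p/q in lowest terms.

Start with 8.
1 + 1/(8/1) = 1 + 1/8 = 9/8
1 + 1/(9/8) = 1 + 8/9 = 17/9
1 + 1/(17/9) = 1 + 9/17 = 26/17
1 + 1/(26/17) = 1 + 17/26 = 43/26
9 + 1/(43/26) = 9 + 26/43 = 413/43

413/43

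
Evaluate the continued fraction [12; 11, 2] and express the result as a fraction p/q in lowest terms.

278/23

Build up convergents one term at a time:
a_0 = 12: 12/1
a_1 = 11: 133/11
a_2 = 2: 278/23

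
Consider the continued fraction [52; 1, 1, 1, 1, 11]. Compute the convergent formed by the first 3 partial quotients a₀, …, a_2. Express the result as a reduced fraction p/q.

105/2

a_0 = 52: 52/1
a_1 = 1: 53/1
a_2 = 1: 105/2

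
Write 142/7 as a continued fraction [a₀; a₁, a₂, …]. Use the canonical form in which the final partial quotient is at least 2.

[20; 3, 2]

Run the Euclidean algorithm, recording each quotient:
142 ÷ 7 → quotient 20, remainder 2
7 ÷ 2 → quotient 3, remainder 1
2 ÷ 1 → quotient 2, remainder 0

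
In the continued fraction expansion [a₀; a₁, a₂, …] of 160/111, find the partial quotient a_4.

3

Repeatedly divide and take the remainder:
⌊160/111⌋ = 1, remainder 49
⌊111/49⌋ = 2, remainder 13
⌊49/13⌋ = 3, remainder 10
⌊13/10⌋ = 1, remainder 3
⌊10/3⌋ = 3, remainder 1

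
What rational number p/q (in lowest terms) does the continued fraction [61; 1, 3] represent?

247/4

a_0 = 61: 61/1
a_1 = 1: 62/1
a_2 = 3: 247/4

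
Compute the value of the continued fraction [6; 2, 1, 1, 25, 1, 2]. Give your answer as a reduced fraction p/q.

Compute successive convergents:
a_0 = 6: 6/1
a_1 = 2: 13/2
a_2 = 1: 19/3
a_3 = 1: 32/5
a_4 = 25: 819/128
a_5 = 1: 851/133
a_6 = 2: 2521/394

2521/394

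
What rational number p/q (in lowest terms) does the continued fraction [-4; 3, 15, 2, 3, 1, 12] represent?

Use the convergent recurrence hₖ = aₖ·hₖ₋₁ + hₖ₋₂ (and likewise for the denominators kₖ):
a_0 = -4: -4/1
a_1 = 3: -11/3
a_2 = 15: -169/46
a_3 = 2: -349/95
a_4 = 3: -1216/331
a_5 = 1: -1565/426
a_6 = 12: -19996/5443

-19996/5443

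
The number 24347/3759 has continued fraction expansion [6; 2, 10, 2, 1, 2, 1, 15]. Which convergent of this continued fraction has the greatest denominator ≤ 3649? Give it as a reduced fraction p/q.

a_0 = 6: 6/1  (≤ bound)
a_1 = 2: 13/2  (≤ bound)
a_2 = 10: 136/21  (≤ bound)
a_3 = 2: 285/44  (≤ bound)
a_4 = 1: 421/65  (≤ bound)
a_5 = 2: 1127/174  (≤ bound)
a_6 = 1: 1548/239  (≤ bound)
a_7 = 15: 24347/3759  (> 3649, stop)

1548/239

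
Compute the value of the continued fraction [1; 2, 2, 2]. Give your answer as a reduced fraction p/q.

17/12

Start with 2.
2 + 1/(2/1) = 2 + 1/2 = 5/2
2 + 1/(5/2) = 2 + 2/5 = 12/5
1 + 1/(12/5) = 1 + 5/12 = 17/12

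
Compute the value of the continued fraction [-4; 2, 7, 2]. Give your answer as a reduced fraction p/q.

-113/32

Starting at the tail and folding back:
Start with 2.
7 + 1/(2/1) = 7 + 1/2 = 15/2
2 + 1/(15/2) = 2 + 2/15 = 32/15
-4 + 1/(32/15) = -4 + 15/32 = -113/32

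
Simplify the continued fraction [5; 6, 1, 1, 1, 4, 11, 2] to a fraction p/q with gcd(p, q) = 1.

Compute successive convergents:
a_0 = 5: 5/1
a_1 = 6: 31/6
a_2 = 1: 36/7
a_3 = 1: 67/13
a_4 = 1: 103/20
a_5 = 4: 479/93
a_6 = 11: 5372/1043
a_7 = 2: 11223/2179

11223/2179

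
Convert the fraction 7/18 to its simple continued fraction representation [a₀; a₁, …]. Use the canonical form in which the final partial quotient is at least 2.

[0; 2, 1, 1, 3]

Apply division with remainder until the remainder is 0:
⌊7/18⌋ = 0, remainder 7
⌊18/7⌋ = 2, remainder 4
⌊7/4⌋ = 1, remainder 3
⌊4/3⌋ = 1, remainder 1
⌊3/1⌋ = 3, remainder 0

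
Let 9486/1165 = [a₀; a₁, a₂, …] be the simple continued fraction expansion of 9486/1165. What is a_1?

Repeatedly divide and take the remainder:
9486 ÷ 1165 → quotient 8, remainder 166
1165 ÷ 166 → quotient 7, remainder 3

7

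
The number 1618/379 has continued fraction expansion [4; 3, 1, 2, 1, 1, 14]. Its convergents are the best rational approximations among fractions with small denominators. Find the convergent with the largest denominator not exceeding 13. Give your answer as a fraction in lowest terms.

a_0 = 4: 4/1  (≤ bound)
a_1 = 3: 13/3  (≤ bound)
a_2 = 1: 17/4  (≤ bound)
a_3 = 2: 47/11  (≤ bound)
a_4 = 1: 64/15  (> 13, stop)

47/11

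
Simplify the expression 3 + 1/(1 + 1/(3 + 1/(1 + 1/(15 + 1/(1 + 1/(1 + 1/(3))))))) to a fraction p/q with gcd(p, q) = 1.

2176/573

Start with 3.
1 + 1/(3/1) = 1 + 1/3 = 4/3
1 + 1/(4/3) = 1 + 3/4 = 7/4
15 + 1/(7/4) = 15 + 4/7 = 109/7
1 + 1/(109/7) = 1 + 7/109 = 116/109
3 + 1/(116/109) = 3 + 109/116 = 457/116
1 + 1/(457/116) = 1 + 116/457 = 573/457
3 + 1/(573/457) = 3 + 457/573 = 2176/573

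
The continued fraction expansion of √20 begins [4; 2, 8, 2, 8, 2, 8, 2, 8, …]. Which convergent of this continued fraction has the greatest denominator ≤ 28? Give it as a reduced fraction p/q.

76/17

a_0 = 4: 4/1  (≤ bound)
a_1 = 2: 9/2  (≤ bound)
a_2 = 8: 76/17  (≤ bound)
a_3 = 2: 161/36  (> 28, stop)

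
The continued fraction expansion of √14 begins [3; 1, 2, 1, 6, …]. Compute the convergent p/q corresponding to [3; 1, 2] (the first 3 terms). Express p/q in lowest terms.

a_0 = 3: 3/1
a_1 = 1: 4/1
a_2 = 2: 11/3

11/3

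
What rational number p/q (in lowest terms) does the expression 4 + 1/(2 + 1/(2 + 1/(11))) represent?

251/57

Start with 11.
2 + 1/(11/1) = 2 + 1/11 = 23/11
2 + 1/(23/11) = 2 + 11/23 = 57/23
4 + 1/(57/23) = 4 + 23/57 = 251/57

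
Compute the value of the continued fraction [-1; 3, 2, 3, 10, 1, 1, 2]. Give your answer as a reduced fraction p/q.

-926/1307

Use the convergent recurrence hₖ = aₖ·hₖ₋₁ + hₖ₋₂ (and likewise for the denominators kₖ):
a_0 = -1: -1/1
a_1 = 3: -2/3
a_2 = 2: -5/7
a_3 = 3: -17/24
a_4 = 10: -175/247
a_5 = 1: -192/271
a_6 = 1: -367/518
a_7 = 2: -926/1307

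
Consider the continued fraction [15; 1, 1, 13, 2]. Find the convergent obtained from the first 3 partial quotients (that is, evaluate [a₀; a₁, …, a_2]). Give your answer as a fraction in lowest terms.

31/2

a_0 = 15: 15/1
a_1 = 1: 16/1
a_2 = 1: 31/2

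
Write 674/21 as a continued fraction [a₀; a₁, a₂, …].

[32; 10, 2]

674 = 32·21 + 2, so a_0 = 32
21 = 10·2 + 1, so a_1 = 10
2 = 2·1 + 0, so a_2 = 2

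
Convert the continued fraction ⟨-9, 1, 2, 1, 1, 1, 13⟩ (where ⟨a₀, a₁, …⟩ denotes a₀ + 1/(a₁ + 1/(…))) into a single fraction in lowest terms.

Start with 13.
1 + 1/(13/1) = 1 + 1/13 = 14/13
1 + 1/(14/13) = 1 + 13/14 = 27/14
1 + 1/(27/14) = 1 + 14/27 = 41/27
2 + 1/(41/27) = 2 + 27/41 = 109/41
1 + 1/(109/41) = 1 + 41/109 = 150/109
-9 + 1/(150/109) = -9 + 109/150 = -1241/150

-1241/150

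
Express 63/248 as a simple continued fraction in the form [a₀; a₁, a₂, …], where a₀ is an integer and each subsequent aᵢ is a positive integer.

63 = 0·248 + 63, so a_0 = 0
248 = 3·63 + 59, so a_1 = 3
63 = 1·59 + 4, so a_2 = 1
59 = 14·4 + 3, so a_3 = 14
4 = 1·3 + 1, so a_4 = 1
3 = 3·1 + 0, so a_5 = 3

[0; 3, 1, 14, 1, 3]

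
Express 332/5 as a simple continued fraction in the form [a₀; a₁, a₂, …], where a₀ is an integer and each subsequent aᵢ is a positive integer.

[66; 2, 2]

⌊332/5⌋ = 66, remainder 2
⌊5/2⌋ = 2, remainder 1
⌊2/1⌋ = 2, remainder 0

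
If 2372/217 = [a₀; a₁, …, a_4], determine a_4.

7

Repeatedly divide and take the remainder:
2372 ÷ 217 → quotient 10, remainder 202
217 ÷ 202 → quotient 1, remainder 15
202 ÷ 15 → quotient 13, remainder 7
15 ÷ 7 → quotient 2, remainder 1
7 ÷ 1 → quotient 7, remainder 0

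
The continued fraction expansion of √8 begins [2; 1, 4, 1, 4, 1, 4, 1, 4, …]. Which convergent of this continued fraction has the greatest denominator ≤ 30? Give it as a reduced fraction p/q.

List convergents until the denominator exceeds the bound:
a_0 = 2: 2/1  (≤ bound)
a_1 = 1: 3/1  (≤ bound)
a_2 = 4: 14/5  (≤ bound)
a_3 = 1: 17/6  (≤ bound)
a_4 = 4: 82/29  (≤ bound)
a_5 = 1: 99/35  (> 30, stop)

82/29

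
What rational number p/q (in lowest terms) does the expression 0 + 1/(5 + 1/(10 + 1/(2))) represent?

Build up convergents one term at a time:
a_0 = 0: 0/1
a_1 = 5: 1/5
a_2 = 10: 10/51
a_3 = 2: 21/107

21/107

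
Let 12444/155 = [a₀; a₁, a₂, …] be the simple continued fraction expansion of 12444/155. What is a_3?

1

12444 = 80·155 + 44, so a_0 = 80
155 = 3·44 + 23, so a_1 = 3
44 = 1·23 + 21, so a_2 = 1
23 = 1·21 + 2, so a_3 = 1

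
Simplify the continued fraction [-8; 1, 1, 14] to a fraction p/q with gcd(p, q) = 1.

Collapse the nested fraction from the inside out:
Start with 14.
1 + 1/(14/1) = 1 + 1/14 = 15/14
1 + 1/(15/14) = 1 + 14/15 = 29/15
-8 + 1/(29/15) = -8 + 15/29 = -217/29

-217/29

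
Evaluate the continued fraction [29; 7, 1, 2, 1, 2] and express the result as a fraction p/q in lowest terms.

2476/85

a_0 = 29: 29/1
a_1 = 7: 204/7
a_2 = 1: 233/8
a_3 = 2: 670/23
a_4 = 1: 903/31
a_5 = 2: 2476/85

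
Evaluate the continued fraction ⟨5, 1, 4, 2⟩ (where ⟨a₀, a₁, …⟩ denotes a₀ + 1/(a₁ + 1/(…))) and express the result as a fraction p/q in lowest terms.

64/11

Start with 2.
4 + 1/(2/1) = 4 + 1/2 = 9/2
1 + 1/(9/2) = 1 + 2/9 = 11/9
5 + 1/(11/9) = 5 + 9/11 = 64/11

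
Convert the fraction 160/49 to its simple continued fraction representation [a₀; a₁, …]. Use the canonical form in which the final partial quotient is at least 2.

⌊160/49⌋ = 3, remainder 13
⌊49/13⌋ = 3, remainder 10
⌊13/10⌋ = 1, remainder 3
⌊10/3⌋ = 3, remainder 1
⌊3/1⌋ = 3, remainder 0

[3; 3, 1, 3, 3]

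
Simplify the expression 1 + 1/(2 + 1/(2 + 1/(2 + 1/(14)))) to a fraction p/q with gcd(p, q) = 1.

245/173

Start with 14.
2 + 1/(14/1) = 2 + 1/14 = 29/14
2 + 1/(29/14) = 2 + 14/29 = 72/29
2 + 1/(72/29) = 2 + 29/72 = 173/72
1 + 1/(173/72) = 1 + 72/173 = 245/173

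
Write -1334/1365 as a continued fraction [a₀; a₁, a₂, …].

[-1; 44, 31]

Repeatedly divide and take the remainder:
-1334 ÷ 1365 → quotient -1, remainder 31
1365 ÷ 31 → quotient 44, remainder 1
31 ÷ 1 → quotient 31, remainder 0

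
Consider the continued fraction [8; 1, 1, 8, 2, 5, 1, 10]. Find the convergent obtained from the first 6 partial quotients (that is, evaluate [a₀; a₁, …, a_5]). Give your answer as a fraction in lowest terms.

1680/197

Use the convergent recurrence hₖ = aₖ·hₖ₋₁ + hₖ₋₂ (and likewise for the denominators kₖ):
a_0 = 8: 8/1
a_1 = 1: 9/1
a_2 = 1: 17/2
a_3 = 8: 145/17
a_4 = 2: 307/36
a_5 = 5: 1680/197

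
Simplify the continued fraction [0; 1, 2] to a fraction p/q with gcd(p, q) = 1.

Work from the innermost term outward:
Start with 2.
1 + 1/(2/1) = 1 + 1/2 = 3/2
0 + 1/(3/2) = 0 + 2/3 = 2/3

2/3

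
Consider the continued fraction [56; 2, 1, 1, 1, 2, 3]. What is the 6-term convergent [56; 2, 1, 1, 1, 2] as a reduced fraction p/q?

Starting at the tail and folding back:
Start with 2.
1 + 1/(2/1) = 1 + 1/2 = 3/2
1 + 1/(3/2) = 1 + 2/3 = 5/3
1 + 1/(5/3) = 1 + 3/5 = 8/5
2 + 1/(8/5) = 2 + 5/8 = 21/8
56 + 1/(21/8) = 56 + 8/21 = 1184/21

1184/21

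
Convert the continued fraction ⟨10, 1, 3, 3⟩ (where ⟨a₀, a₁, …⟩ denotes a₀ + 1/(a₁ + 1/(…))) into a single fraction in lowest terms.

140/13

Collapse the nested fraction from the inside out:
Start with 3.
3 + 1/(3/1) = 3 + 1/3 = 10/3
1 + 1/(10/3) = 1 + 3/10 = 13/10
10 + 1/(13/10) = 10 + 10/13 = 140/13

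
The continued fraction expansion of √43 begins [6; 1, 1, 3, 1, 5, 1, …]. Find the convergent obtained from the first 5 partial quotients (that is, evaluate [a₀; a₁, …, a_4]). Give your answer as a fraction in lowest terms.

a_0 = 6: 6/1
a_1 = 1: 7/1
a_2 = 1: 13/2
a_3 = 3: 46/7
a_4 = 1: 59/9

59/9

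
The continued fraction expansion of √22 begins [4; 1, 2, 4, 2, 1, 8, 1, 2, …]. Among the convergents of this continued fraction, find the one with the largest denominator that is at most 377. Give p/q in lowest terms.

a_0 = 4: 4/1  (≤ bound)
a_1 = 1: 5/1  (≤ bound)
a_2 = 2: 14/3  (≤ bound)
a_3 = 4: 61/13  (≤ bound)
a_4 = 2: 136/29  (≤ bound)
a_5 = 1: 197/42  (≤ bound)
a_6 = 8: 1712/365  (≤ bound)
a_7 = 1: 1909/407  (> 377, stop)

1712/365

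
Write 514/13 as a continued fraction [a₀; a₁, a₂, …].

514 ÷ 13 → quotient 39, remainder 7
13 ÷ 7 → quotient 1, remainder 6
7 ÷ 6 → quotient 1, remainder 1
6 ÷ 1 → quotient 6, remainder 0

[39; 1, 1, 6]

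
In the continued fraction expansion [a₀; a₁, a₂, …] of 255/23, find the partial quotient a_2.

2

Apply division with remainder until the remainder is 0:
255 ÷ 23 → quotient 11, remainder 2
23 ÷ 2 → quotient 11, remainder 1
2 ÷ 1 → quotient 2, remainder 0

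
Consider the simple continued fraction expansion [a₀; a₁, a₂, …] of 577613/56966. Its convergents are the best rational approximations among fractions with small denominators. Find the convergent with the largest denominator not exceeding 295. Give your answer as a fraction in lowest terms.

List convergents until the denominator exceeds the bound:
a_0 = 10: 10/1  (≤ bound)
a_1 = 7: 71/7  (≤ bound)
a_2 = 6: 436/43  (≤ bound)
a_3 = 7: 3123/308  (> 295, stop)

436/43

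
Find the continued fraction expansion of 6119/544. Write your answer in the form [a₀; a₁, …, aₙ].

6119 ÷ 544 → quotient 11, remainder 135
544 ÷ 135 → quotient 4, remainder 4
135 ÷ 4 → quotient 33, remainder 3
4 ÷ 3 → quotient 1, remainder 1
3 ÷ 1 → quotient 3, remainder 0

[11; 4, 33, 1, 3]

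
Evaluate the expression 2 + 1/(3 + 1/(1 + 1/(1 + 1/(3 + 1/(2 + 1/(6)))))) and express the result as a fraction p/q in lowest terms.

Start with 6.
2 + 1/(6/1) = 2 + 1/6 = 13/6
3 + 1/(13/6) = 3 + 6/13 = 45/13
1 + 1/(45/13) = 1 + 13/45 = 58/45
1 + 1/(58/45) = 1 + 45/58 = 103/58
3 + 1/(103/58) = 3 + 58/103 = 367/103
2 + 1/(367/103) = 2 + 103/367 = 837/367

837/367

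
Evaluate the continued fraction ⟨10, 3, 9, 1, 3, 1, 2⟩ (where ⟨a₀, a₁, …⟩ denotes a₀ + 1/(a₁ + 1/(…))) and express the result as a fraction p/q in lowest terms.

4387/425

Collapse the nested fraction from the inside out:
Start with 2.
1 + 1/(2/1) = 1 + 1/2 = 3/2
3 + 1/(3/2) = 3 + 2/3 = 11/3
1 + 1/(11/3) = 1 + 3/11 = 14/11
9 + 1/(14/11) = 9 + 11/14 = 137/14
3 + 1/(137/14) = 3 + 14/137 = 425/137
10 + 1/(425/137) = 10 + 137/425 = 4387/425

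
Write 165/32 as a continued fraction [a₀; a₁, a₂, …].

[5; 6, 2, 2]

165 = 5·32 + 5, so a_0 = 5
32 = 6·5 + 2, so a_1 = 6
5 = 2·2 + 1, so a_2 = 2
2 = 2·1 + 0, so a_3 = 2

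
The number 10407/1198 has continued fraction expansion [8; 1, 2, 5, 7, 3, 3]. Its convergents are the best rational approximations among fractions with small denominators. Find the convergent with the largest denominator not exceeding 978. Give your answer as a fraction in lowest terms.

3136/361

a_0 = 8: 8/1  (≤ bound)
a_1 = 1: 9/1  (≤ bound)
a_2 = 2: 26/3  (≤ bound)
a_3 = 5: 139/16  (≤ bound)
a_4 = 7: 999/115  (≤ bound)
a_5 = 3: 3136/361  (≤ bound)
a_6 = 3: 10407/1198  (> 978, stop)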